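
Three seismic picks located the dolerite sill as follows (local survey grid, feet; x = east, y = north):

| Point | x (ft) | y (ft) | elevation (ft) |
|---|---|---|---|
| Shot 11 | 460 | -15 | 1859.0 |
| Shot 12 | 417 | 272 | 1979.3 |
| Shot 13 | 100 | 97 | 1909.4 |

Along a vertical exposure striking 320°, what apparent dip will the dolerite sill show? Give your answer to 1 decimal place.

18.1°

Let the plane be z = a·x + b·y + c.
Shot 12−Shot 11: −43a + 287b = 120.3;  Shot 13−Shot 11: −360a + 112b = 50.4.
Solving gives a = −0.01006, b = 0.41766.
Unit vector along 320° is (sin 320°, cos 320°) = (-0.6428, 0.7660).
Slope in that direction = a·(-0.6428) + b·(0.7660) = 0.32641.
Apparent dip = arctan|0.32641| = 18.1° (true dip is 22.7°, so apparent ≤ true as expected).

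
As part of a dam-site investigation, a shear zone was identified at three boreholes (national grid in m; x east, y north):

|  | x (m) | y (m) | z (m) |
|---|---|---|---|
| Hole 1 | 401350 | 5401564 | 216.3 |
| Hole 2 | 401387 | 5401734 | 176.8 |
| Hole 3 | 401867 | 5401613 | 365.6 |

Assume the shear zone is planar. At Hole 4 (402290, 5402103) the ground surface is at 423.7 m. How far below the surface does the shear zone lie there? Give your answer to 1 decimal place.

71.6 m

Two edge vectors: Hole 1→Hole 2 = (37, 170, -39.5), Hole 1→Hole 3 = (517, 49, 149.3).
Normal n = (Hole 1→Hole 2) × (Hole 1→Hole 3) = (27316.5, -25945.6, -86077).
So ∂z/∂x = −n_x/n_z = 0.317349582 and ∂z/∂y = −n_y/n_z = −0.301423144.
Intercept c from Hole 1: 216.3 − 127368.25 + 1628156.41 = 1501004.45.
At (402290, 5402103): z_contact = 127666.56 − 1628318.87 + 1501004.45 = 352.14 m.
Depth below ground = 423.7 − 352.14 = 71.6 m.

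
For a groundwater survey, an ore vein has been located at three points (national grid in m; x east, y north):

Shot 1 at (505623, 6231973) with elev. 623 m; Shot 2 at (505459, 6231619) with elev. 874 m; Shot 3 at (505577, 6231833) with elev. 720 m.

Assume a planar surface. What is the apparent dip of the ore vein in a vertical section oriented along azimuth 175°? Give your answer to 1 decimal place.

32.6°

Let the plane be z = a·x + b·y + c.
Shot 2−Shot 1: −164a − 354b = 251;  Shot 3−Shot 1: −46a − 140b = 97.
Solving gives a = −0.12013, b = −0.65339.
Unit vector along 175° is (sin 175°, cos 175°) = (0.0872, -0.9962).
Slope in that direction = a·(0.0872) + b·(-0.9962) = 0.64043.
Apparent dip = arctan|0.64043| = 32.6° (true dip is 33.6°, so apparent ≤ true as expected).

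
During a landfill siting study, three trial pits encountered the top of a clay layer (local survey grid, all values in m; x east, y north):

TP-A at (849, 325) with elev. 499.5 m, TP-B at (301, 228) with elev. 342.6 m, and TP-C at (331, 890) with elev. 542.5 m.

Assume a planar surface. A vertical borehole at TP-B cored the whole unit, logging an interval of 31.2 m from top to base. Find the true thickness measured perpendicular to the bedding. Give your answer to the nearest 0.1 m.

29.2 m

Let the plane be z = a·x + b·y + c.
TP-B−TP-A: −548a − 97b = −156.9;  TP-C−TP-A: −518a + 565b = 43.
Solving gives a = 0.23475, b = 0.29133.
|∇z| = √(a²+b²) = 0.37413, so dip δ = arctan(0.37413) = 20.51°.
True thickness = vertical thickness × cos δ = 31.2 × cos 20.51° = 29.2 m.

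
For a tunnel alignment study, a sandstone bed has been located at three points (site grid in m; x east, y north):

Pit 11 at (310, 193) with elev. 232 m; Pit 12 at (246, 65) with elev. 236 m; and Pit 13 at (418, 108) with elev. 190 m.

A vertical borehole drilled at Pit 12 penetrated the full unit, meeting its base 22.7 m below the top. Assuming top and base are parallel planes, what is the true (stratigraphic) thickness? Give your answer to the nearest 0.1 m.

Let the plane be z = a·x + b·y + c.
Pit 12−Pit 11: −64a − 128b = 4;  Pit 13−Pit 11: 108a − 85b = −42.
Solving gives a = −0.29672, b = 0.11711.
|∇z| = √(a²+b²) = 0.31899, so dip δ = arctan(0.31899) = 17.69°.
True thickness = vertical thickness × cos δ = 22.7 × cos 17.69° = 21.6 m.

21.6 m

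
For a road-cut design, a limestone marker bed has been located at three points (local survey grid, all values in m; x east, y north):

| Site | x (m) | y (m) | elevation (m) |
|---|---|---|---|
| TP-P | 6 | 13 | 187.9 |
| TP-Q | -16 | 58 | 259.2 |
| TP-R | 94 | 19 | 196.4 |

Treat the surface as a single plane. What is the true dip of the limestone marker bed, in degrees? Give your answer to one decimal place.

Let the plane be z = a·x + b·y + c.
TP-Q−TP-P: −22a + 45b = 71.3;  TP-R−TP-P: 88a + 6b = 8.5.
Solving gives a = −0.01107, b = 1.57903.
Gradient magnitude |∇z| = √(a² + b²) = √(0.00012 + 2.49334) = 1.57907.
True dip = arctan(1.57907) = 57.7°, dipping toward S (azimuth ≈ 180°).

57.7°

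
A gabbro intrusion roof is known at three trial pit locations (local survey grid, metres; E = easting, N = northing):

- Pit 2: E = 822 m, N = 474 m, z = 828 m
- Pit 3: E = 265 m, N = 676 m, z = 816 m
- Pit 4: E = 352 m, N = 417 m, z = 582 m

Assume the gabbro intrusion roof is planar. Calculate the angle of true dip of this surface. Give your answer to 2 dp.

Let the plane be z = a·E + b·N + c.
Pit 3−Pit 2: −557a + 202b = −12;  Pit 4−Pit 2: −470a − 57b = −246.
Solving gives a = 0.39764, b = 1.03704.
Gradient magnitude |∇z| = √(a² + b²) = √(0.15811 + 1.07546) = 1.11066.
True dip = arctan(1.11066) = 48.00°, dipping toward SSW (azimuth ≈ 201°).

48.00°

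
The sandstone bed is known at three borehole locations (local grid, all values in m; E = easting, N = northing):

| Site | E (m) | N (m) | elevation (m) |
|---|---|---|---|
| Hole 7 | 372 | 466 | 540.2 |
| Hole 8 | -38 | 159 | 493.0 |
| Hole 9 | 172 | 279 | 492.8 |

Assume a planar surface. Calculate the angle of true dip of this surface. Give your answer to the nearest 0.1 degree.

37.0°

Two edge vectors: Hole 7→Hole 8 = (-410, -307, -47.2), Hole 7→Hole 9 = (-200, -187, -47.4).
Normal n = (Hole 7→Hole 8) × (Hole 7→Hole 9) = (5725.4, -9994, 15270).
So ∂z/∂E = −n_x/n_z = −0.37494 and ∂z/∂N = −n_y/n_z = 0.65449.
Gradient magnitude |∇z| = √(a² + b²) = √(0.14058 + 0.42835) = 0.75428.
True dip = arctan(0.75428) = 37.0°, dipping toward SSE (azimuth ≈ 150°).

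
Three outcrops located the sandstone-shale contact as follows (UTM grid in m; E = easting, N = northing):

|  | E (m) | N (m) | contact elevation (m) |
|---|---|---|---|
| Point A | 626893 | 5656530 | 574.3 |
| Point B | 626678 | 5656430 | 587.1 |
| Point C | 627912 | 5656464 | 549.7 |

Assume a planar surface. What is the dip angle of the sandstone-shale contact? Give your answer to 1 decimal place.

Let the plane be z = a·E + b·N + c.
Point B−Point A: −215a − 100b = 12.8;  Point C−Point A: 1019a − 66b = −24.6.
Solving gives a = −0.02847, b = −0.06679.
Gradient magnitude |∇z| = √(a² + b²) = √(0.00081 + 0.00446) = 0.07261.
True dip = arctan(0.07261) = 4.2°, dipping toward NNE (azimuth ≈ 023°).

4.2°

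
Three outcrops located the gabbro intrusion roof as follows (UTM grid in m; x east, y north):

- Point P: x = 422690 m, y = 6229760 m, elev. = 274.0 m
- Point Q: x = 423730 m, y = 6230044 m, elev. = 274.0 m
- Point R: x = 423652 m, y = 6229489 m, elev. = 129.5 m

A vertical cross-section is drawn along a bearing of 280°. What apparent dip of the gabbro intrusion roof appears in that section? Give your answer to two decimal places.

Two edge vectors: Point P→Point Q = (1040, 284, 0), Point P→Point R = (962, -271, -144.5).
Normal n = (Point P→Point Q) × (Point P→Point R) = (-41038, 150280, -555048).
So ∂z/∂x = −n_x/n_z = −0.07394 and ∂z/∂y = −n_y/n_z = 0.27075.
Unit vector along 280° is (sin 280°, cos 280°) = (-0.9848, 0.1736).
Slope in that direction = a·(-0.9848) + b·(0.1736) = 0.11983.
Apparent dip = arctan|0.11983| = 6.83° (true dip is 15.7°, so apparent ≤ true as expected).

6.83°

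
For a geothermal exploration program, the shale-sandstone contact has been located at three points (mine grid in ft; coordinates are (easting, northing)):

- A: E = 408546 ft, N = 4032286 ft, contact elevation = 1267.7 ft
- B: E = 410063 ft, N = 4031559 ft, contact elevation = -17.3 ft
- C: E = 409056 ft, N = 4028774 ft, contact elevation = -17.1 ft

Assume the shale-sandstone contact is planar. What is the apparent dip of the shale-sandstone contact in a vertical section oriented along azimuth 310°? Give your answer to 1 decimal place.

Two edge vectors: A→B = (1517, -727, -1285), A→C = (510, -3512, -1284.8).
Normal n = (A→B) × (A→C) = (-3578870.4, 1293691.6, -4956934).
So ∂z/∂E = −n_x/n_z = −0.72199 and ∂z/∂N = −n_y/n_z = 0.26099.
Unit vector along 310° is (sin 310°, cos 310°) = (-0.7660, 0.6428).
Slope in that direction = a·(-0.7660) + b·(0.6428) = 0.72084.
Apparent dip = arctan|0.72084| = 35.8° (true dip is 37.5°, so apparent ≤ true as expected).

35.8°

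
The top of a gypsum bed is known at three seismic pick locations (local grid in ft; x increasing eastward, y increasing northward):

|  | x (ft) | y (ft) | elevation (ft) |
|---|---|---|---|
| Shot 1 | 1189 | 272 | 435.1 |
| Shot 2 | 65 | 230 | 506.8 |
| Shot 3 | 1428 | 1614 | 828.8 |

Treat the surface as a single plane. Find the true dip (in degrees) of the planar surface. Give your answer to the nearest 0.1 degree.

17.5°

Two edge vectors: Shot 1→Shot 2 = (-1124, -42, 71.7), Shot 1→Shot 3 = (239, 1342, 393.7).
Normal n = (Shot 1→Shot 2) × (Shot 1→Shot 3) = (-112756.8, 459655.1, -1498370).
So ∂z/∂x = −n_x/n_z = −0.07525 and ∂z/∂y = −n_y/n_z = 0.30677.
Gradient magnitude |∇z| = √(a² + b²) = √(0.00566 + 0.09411) = 0.31587.
True dip = arctan(0.31587) = 17.5°, dipping toward SSE (azimuth ≈ 166°).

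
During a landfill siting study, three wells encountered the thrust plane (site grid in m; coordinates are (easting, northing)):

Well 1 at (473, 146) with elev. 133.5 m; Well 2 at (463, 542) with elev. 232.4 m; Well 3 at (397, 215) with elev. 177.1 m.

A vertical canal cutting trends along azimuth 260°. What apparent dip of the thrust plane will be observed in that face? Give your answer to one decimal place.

Two edge vectors: Well 1→Well 2 = (-10, 396, 98.9), Well 1→Well 3 = (-76, 69, 43.6).
Normal n = (Well 1→Well 2) × (Well 1→Well 3) = (10441.5, -7080.4, 29406).
So ∂z/∂E = −n_x/n_z = −0.35508 and ∂z/∂N = −n_y/n_z = 0.24078.
Unit vector along 260° is (sin 260°, cos 260°) = (-0.9848, -0.1736).
Slope in that direction = a·(-0.9848) + b·(-0.1736) = 0.30787.
Apparent dip = arctan|0.30787| = 17.1° (true dip is 23.2°, so apparent ≤ true as expected).

17.1°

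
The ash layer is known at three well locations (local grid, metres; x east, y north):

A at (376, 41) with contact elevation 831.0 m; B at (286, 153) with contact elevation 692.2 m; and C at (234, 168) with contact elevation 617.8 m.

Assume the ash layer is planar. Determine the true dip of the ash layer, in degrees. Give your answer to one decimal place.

54.5°

Two edge vectors: A→B = (-90, 112, -138.8), A→C = (-142, 127, -213.2).
Normal n = (A→B) × (A→C) = (-6250.8, 521.6, 4474).
So ∂z/∂x = −n_x/n_z = 1.39714 and ∂z/∂y = −n_y/n_z = −0.11658.
Gradient magnitude |∇z| = √(a² + b²) = √(1.95200 + 0.01359) = 1.40199.
True dip = arctan(1.40199) = 54.5°, dipping toward W (azimuth ≈ 275°).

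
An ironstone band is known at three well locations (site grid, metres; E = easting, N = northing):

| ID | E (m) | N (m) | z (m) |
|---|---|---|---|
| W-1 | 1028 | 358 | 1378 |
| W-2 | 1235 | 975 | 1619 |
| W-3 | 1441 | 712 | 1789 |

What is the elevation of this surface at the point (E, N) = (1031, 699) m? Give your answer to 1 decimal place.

1407.9 m

Let the plane be z = a·E + b·N + c.
W-2−W-1: 207a + 617b = 241;  W-3−W-1: 413a + 354b = 411.
Solving gives a = 0.926904, b = 0.079629.
Then c = 1378 − a·1028 − b·358 = 396.64.
At (1031, 699): z = 955.6 + 55.7 + 396.64 = 1407.9 m.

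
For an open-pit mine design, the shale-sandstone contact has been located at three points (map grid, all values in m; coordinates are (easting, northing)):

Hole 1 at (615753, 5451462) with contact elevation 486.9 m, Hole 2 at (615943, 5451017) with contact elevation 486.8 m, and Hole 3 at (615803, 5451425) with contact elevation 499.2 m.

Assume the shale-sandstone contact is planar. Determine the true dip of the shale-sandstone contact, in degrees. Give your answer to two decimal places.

Two edge vectors: Hole 1→Hole 2 = (190, -445, -0.1), Hole 1→Hole 3 = (50, -37, 12.3).
Normal n = (Hole 1→Hole 2) × (Hole 1→Hole 3) = (-5477.2, -2342, 15220).
So ∂z/∂E = −n_x/n_z = 0.35987 and ∂z/∂N = −n_y/n_z = 0.15388.
Gradient magnitude |∇z| = √(a² + b²) = √(0.12951 + 0.02368) = 0.39139.
True dip = arctan(0.39139) = 21.37°, dipping toward WSW (azimuth ≈ 247°).

21.37°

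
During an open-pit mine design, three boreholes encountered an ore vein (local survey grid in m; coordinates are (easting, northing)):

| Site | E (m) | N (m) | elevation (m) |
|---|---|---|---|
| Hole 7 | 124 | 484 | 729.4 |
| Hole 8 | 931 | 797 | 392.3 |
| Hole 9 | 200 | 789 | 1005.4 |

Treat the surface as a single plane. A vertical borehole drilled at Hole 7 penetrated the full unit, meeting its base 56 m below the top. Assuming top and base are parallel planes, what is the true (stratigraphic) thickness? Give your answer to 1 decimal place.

32.5 m

Let the plane be z = a·E + b·N + c.
Hole 8−Hole 7: 807a + 313b = −337.1;  Hole 9−Hole 7: 76a + 305b = 276.
Solving gives a = −0.85094, b = 1.11696.
|∇z| = √(a²+b²) = 1.40417, so dip δ = arctan(1.40417) = 54.54°.
True thickness = vertical thickness × cos δ = 56 × cos 54.54° = 32.5 m.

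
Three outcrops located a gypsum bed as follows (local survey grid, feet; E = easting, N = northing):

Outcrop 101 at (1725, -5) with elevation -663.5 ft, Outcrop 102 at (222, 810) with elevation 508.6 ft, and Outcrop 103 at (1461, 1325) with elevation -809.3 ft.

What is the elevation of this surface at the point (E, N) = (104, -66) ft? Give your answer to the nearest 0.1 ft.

Let the plane be z = a·E + b·N + c.
Outcrop 102−Outcrop 101: −1503a + 815b = 1172.1;  Outcrop 103−Outcrop 101: −264a + 1330b = −145.8.
Solving gives a = −0.940516, b = −0.296313.
Then c = -663.5 − a·1725 − b·-5 = 957.41.
At (104, -66): z = −97.8 + 19.6 + 957.41 = 879.2 ft.

879.2 ft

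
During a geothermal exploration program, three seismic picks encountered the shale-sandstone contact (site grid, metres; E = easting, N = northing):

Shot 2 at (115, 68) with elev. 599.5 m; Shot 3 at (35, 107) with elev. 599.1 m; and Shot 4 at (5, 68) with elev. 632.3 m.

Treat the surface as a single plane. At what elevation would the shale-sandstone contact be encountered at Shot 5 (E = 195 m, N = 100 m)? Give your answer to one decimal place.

Two edge vectors: Shot 2→Shot 3 = (-80, 39, -0.4), Shot 2→Shot 4 = (-110, 0, 32.8).
Normal n = (Shot 2→Shot 3) × (Shot 2→Shot 4) = (1279.2, 2668, 4290).
So ∂z/∂E = −n_x/n_z = −0.29818 and ∂z/∂N = −n_y/n_z = −0.62191.
Intercept c from Shot 2: 599.5 + 34.29 + 42.29 = 676.08.
At (195, 100): z = −58.1 − 62.2 + 676.08 = 555.7 m.

555.7 m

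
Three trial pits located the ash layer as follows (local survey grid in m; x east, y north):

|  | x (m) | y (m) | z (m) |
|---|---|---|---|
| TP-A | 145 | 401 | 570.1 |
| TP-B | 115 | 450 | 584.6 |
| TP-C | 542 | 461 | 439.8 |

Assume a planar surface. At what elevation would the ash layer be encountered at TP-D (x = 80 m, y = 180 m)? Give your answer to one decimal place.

Two edge vectors: TP-A→TP-B = (-30, 49, 14.5), TP-A→TP-C = (397, 60, -130.3).
Normal n = (TP-A→TP-B) × (TP-A→TP-C) = (-7254.7, 1847.5, -21253).
So ∂z/∂x = −n_x/n_z = −0.34135 and ∂z/∂y = −n_y/n_z = 0.08693.
Intercept c from TP-A: 570.1 + 49.50 − 34.86 = 584.74.
At (80, 180): z = −27.3 + 15.6 + 584.74 = 573.1 m.

573.1 m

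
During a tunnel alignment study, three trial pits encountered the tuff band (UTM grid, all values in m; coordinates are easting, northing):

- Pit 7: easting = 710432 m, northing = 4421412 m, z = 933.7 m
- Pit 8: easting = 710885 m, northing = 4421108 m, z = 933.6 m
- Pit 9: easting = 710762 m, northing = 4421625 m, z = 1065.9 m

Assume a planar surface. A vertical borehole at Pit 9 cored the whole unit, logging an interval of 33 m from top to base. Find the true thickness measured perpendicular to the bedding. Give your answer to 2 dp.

Two edge vectors: Pit 7→Pit 8 = (453, -304, -0.1), Pit 7→Pit 9 = (330, 213, 132.2).
Normal n = (Pit 7→Pit 8) × (Pit 7→Pit 9) = (-40167.5, -59919.6, 196809).
So ∂z/∂easting = −n_x/n_z = 0.20409 and ∂z/∂northing = −n_y/n_z = 0.30446.
|∇z| = √(a²+b²) = 0.36653, so dip δ = arctan(0.36653) = 20.13°.
True thickness = vertical thickness × cos δ = 33 × cos 20.13° = 30.98 m.

30.98 m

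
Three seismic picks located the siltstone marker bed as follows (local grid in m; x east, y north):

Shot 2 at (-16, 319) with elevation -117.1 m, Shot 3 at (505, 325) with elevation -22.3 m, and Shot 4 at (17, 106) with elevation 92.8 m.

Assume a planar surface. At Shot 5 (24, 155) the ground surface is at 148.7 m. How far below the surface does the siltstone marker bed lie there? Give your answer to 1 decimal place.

Let the plane be z = a·x + b·y + c.
Shot 3−Shot 2: 521a + 6b = 94.8;  Shot 4−Shot 2: 33a − 213b = 209.9.
Solving gives a = 0.19296, b = −0.95555.
Then c = -117.1 − a·-16 − b·319 = 190.81.
At (24, 155): z_contact = 4.63 − 148.11 + 190.81 = 47.33 m.
Depth below ground = 148.7 − 47.33 = 101.4 m.

101.4 m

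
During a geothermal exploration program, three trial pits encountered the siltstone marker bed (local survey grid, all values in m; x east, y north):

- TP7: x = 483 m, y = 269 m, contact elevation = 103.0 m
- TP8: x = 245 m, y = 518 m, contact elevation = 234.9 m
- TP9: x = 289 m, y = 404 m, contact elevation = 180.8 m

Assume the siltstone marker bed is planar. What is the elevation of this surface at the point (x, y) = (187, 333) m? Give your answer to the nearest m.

Let the plane be z = a·x + b·y + c.
TP8−TP7: −238a + 249b = 131.9;  TP9−TP7: −194a + 135b = 77.8.
Solving gives a = −0.09679, b = 0.43720.
Then c = 103 − a·483 − b·269 = 32.14.
At (187, 333): z = −18.1 + 145.6 + 32.14 = 159.6 m.

160 m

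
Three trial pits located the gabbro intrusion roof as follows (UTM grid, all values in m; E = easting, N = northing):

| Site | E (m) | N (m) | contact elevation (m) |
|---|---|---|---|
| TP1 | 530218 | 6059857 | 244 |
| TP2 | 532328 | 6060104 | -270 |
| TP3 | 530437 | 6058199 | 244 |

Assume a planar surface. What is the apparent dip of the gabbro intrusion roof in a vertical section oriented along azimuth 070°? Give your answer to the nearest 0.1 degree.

13.3°

Let the plane be z = a·E + b·N + c.
TP2−TP1: 2110a + 247b = −514;  TP3−TP1: 219a − 1658b = 0.
Solving gives a = −0.23989, b = −0.03169.
Unit vector along 070° is (sin 70°, cos 70°) = (0.9397, 0.3420).
Slope in that direction = a·(0.9397) + b·(0.3420) = −0.23626.
Apparent dip = arctan|0.23626| = 13.3° (true dip is 13.6°, so apparent ≤ true as expected).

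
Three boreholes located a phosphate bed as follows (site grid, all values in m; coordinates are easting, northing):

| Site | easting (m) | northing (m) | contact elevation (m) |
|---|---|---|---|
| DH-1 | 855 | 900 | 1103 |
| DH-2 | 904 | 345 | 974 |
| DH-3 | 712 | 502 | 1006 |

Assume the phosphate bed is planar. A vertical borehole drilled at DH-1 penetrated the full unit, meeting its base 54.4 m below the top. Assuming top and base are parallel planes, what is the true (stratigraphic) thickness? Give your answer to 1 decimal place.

Let the plane be z = a·easting + b·northing + c.
DH-2−DH-1: 49a − 555b = −129;  DH-3−DH-1: −143a − 398b = −97.
Solving gives a = 0.02522, b = 0.23466.
|∇z| = √(a²+b²) = 0.23601, so dip δ = arctan(0.23601) = 13.28°.
True thickness = vertical thickness × cos δ = 54.4 × cos 13.28° = 52.9 m.

52.9 m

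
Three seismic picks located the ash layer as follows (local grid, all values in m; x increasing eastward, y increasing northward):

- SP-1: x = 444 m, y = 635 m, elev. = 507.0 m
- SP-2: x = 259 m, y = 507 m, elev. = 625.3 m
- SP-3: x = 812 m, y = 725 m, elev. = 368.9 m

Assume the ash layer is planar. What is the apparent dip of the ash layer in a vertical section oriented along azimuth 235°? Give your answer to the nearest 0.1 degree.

Two edge vectors: SP-1→SP-2 = (-185, -128, 118.3), SP-1→SP-3 = (368, 90, -138.1).
Normal n = (SP-1→SP-2) × (SP-1→SP-3) = (7029.8, 17985.9, 30454).
So ∂z/∂x = −n_x/n_z = −0.23083 and ∂z/∂y = −n_y/n_z = −0.59059.
Unit vector along 235° is (sin 235°, cos 235°) = (-0.8192, -0.5736).
Slope in that direction = a·(-0.8192) + b·(-0.5736) = 0.52784.
Apparent dip = arctan|0.52784| = 27.8° (true dip is 32.4°, so apparent ≤ true as expected).

27.8°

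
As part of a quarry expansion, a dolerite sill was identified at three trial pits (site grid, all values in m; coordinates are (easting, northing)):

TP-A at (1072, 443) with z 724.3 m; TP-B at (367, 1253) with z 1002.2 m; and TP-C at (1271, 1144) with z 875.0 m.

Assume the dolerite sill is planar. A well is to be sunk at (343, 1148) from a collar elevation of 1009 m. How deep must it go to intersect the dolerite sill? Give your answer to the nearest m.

30 m

Two edge vectors: TP-A→TP-B = (-705, 810, 277.9), TP-A→TP-C = (199, 701, 150.7).
Normal n = (TP-A→TP-B) × (TP-A→TP-C) = (-72740.9, 161545.6, -655395).
So ∂z/∂E = −n_x/n_z = −0.11099 and ∂z/∂N = −n_y/n_z = 0.24649.
Intercept c from TP-A: 724.3 + 118.98 − 109.19 = 734.09.
At (343, 1148): z_contact = −38.1 + 283.0 + 734.09 = 979.0 m.
Depth below ground = 1009 − 979.0 = 30 m.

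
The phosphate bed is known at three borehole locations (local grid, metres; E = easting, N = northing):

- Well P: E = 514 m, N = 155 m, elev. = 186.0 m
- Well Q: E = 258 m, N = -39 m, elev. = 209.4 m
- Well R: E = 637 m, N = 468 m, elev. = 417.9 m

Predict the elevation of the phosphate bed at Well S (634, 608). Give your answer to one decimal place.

Two edge vectors: Well P→Well Q = (-256, -194, 23.4), Well P→Well R = (123, 313, 231.9).
Normal n = (Well P→Well Q) × (Well P→Well R) = (-52312.8, 62244.6, -56266).
So ∂z/∂E = −n_x/n_z = −0.92974 and ∂z/∂N = −n_y/n_z = 1.10626.
Intercept c from Well P: 186 + 477.89 − 171.47 = 492.42.
At (634, 608): z = −589.5 + 672.6 + 492.42 = 575.6 m.

575.6 m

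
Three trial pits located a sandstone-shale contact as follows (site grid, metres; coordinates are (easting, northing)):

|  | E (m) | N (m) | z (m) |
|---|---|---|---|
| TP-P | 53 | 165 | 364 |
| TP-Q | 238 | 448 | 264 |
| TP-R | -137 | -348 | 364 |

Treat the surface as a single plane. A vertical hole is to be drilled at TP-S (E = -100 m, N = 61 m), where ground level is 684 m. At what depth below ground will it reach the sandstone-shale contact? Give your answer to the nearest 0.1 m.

177.2 m

Let the plane be z = a·E + b·N + c.
TP-Q−TP-P: 185a + 283b = −100;  TP-R−TP-P: −190a − 513b = 0.
Solving gives a = −1.24711, b = 0.46189.
Then c = 364 − a·53 − b·165 = 353.88.
At (-100, 61): z_contact = 124.71 + 28.18 + 353.88 = 506.77 m.
Depth below ground = 684 − 506.77 = 177.2 m.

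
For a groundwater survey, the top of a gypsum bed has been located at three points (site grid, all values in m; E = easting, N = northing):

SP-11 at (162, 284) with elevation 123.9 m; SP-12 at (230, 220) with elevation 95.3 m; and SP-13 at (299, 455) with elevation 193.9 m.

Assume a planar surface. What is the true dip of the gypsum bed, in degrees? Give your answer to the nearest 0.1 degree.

Let the plane be z = a·E + b·N + c.
SP-12−SP-11: 68a − 64b = −28.6;  SP-13−SP-11: 137a + 171b = 70.
Solving gives a = −0.02013, b = 0.42549.
Gradient magnitude |∇z| = √(a² + b²) = √(0.00041 + 0.18104) = 0.42596.
True dip = arctan(0.42596) = 23.1°, dipping toward S (azimuth ≈ 177°).

23.1°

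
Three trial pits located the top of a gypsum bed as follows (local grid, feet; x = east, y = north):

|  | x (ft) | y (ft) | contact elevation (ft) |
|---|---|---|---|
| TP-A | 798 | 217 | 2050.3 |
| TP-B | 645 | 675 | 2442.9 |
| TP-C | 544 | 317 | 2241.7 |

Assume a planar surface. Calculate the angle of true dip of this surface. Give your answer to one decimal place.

Let the plane be z = a·x + b·y + c.
TP-B−TP-A: −153a + 458b = 392.6;  TP-C−TP-A: −254a + 100b = 191.4.
Solving gives a = −0.47907, b = 0.69717.
Gradient magnitude |∇z| = √(a² + b²) = √(0.22951 + 0.48604) = 0.84590.
True dip = arctan(0.84590) = 40.2°, dipping toward SE (azimuth ≈ 146°).

40.2°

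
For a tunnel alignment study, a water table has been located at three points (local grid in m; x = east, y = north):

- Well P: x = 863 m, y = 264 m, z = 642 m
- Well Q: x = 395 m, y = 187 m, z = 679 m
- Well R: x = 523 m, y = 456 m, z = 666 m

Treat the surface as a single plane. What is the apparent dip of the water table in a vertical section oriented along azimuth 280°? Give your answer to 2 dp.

4.23°

Let the plane be z = a·x + b·y + c.
Well Q−Well P: −468a − 77b = 37;  Well R−Well P: −340a + 192b = 24.
Solving gives a = −0.07715, b = −0.01162.
Unit vector along 280° is (sin 280°, cos 280°) = (-0.9848, 0.1736).
Slope in that direction = a·(-0.9848) + b·(0.1736) = 0.07396.
Apparent dip = arctan|0.07396| = 4.23° (true dip is 4.5°, so apparent ≤ true as expected).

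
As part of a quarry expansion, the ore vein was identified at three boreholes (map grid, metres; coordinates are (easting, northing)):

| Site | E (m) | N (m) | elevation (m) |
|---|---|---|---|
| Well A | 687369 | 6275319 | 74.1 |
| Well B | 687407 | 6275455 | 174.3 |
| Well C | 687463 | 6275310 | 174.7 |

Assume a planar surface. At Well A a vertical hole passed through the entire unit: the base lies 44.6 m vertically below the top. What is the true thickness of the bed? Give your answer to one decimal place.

Let the plane be z = a·E + b·N + c.
Well B−Well A: 38a + 136b = 100.2;  Well C−Well A: 94a − 9b = 100.6.
Solving gives a = 1.11103, b = 0.42633.
|∇z| = √(a²+b²) = 1.19002, so dip δ = arctan(1.19002) = 49.96°.
True thickness = vertical thickness × cos δ = 44.6 × cos 49.96° = 28.7 m.

28.7 m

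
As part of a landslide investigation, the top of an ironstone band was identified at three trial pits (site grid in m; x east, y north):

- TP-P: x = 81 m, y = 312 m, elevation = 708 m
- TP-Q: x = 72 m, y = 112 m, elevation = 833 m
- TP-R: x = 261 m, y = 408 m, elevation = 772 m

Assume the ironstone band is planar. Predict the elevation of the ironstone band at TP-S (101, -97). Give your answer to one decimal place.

990.7 m

Let the plane be z = a·x + b·y + c.
TP-Q−TP-P: −9a − 200b = 125;  TP-R−TP-P: 180a + 96b = 64.
Solving gives a = 0.70583, b = −0.65676.
Then c = 708 − a·81 − b·312 = 855.74.
At (101, -97): z = 71.3 + 63.7 + 855.74 = 990.7 m.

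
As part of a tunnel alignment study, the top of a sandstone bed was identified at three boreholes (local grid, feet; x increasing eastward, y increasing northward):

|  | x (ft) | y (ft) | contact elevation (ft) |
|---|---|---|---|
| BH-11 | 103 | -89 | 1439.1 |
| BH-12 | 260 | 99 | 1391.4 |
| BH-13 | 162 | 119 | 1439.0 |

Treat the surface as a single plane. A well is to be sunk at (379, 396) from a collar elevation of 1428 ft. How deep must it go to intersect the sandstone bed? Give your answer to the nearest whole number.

53 ft

Two edge vectors: BH-11→BH-12 = (157, 188, -47.7), BH-11→BH-13 = (59, 208, -0.1).
Normal n = (BH-11→BH-12) × (BH-11→BH-13) = (9902.8, -2798.6, 21564).
So ∂z/∂x = −n_x/n_z = −0.45923 and ∂z/∂y = −n_y/n_z = 0.12978.
Intercept c from BH-11: 1439.1 + 47.30 + 11.55 = 1497.95.
At (379, 396): z_contact = −174.0 + 51.4 + 1497.95 = 1375.3 ft.
Depth below ground = 1428 − 1375.3 = 53 ft.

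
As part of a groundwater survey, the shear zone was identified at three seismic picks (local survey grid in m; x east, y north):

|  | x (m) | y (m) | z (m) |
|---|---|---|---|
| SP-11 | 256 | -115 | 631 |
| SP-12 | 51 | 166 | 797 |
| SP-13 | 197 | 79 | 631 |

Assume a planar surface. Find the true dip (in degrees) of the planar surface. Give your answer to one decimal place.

Let the plane be z = a·x + b·y + c.
SP-12−SP-11: −205a + 281b = 166;  SP-13−SP-11: −59a + 194b = 0.
Solving gives a = −1.38864, b = −0.42232.
Gradient magnitude |∇z| = √(a² + b²) = √(1.92833 + 0.17835) = 1.45144.
True dip = arctan(1.45144) = 55.4°, dipping toward ENE (azimuth ≈ 073°).

55.4°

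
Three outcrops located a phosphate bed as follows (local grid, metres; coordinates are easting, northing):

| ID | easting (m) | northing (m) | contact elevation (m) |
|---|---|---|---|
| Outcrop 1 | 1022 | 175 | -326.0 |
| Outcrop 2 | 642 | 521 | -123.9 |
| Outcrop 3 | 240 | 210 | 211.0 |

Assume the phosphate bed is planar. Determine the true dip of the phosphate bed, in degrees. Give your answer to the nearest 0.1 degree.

Two edge vectors: Outcrop 1→Outcrop 2 = (-380, 346, 202.1), Outcrop 1→Outcrop 3 = (-782, 35, 537).
Normal n = (Outcrop 1→Outcrop 2) × (Outcrop 1→Outcrop 3) = (178728.5, 46017.8, 257272).
So ∂z/∂easting = −n_x/n_z = −0.69471 and ∂z/∂northing = −n_y/n_z = −0.17887.
Gradient magnitude |∇z| = √(a² + b²) = √(0.48262 + 0.03199) = 0.71736.
True dip = arctan(0.71736) = 35.7°, dipping toward ENE (azimuth ≈ 076°).

35.7°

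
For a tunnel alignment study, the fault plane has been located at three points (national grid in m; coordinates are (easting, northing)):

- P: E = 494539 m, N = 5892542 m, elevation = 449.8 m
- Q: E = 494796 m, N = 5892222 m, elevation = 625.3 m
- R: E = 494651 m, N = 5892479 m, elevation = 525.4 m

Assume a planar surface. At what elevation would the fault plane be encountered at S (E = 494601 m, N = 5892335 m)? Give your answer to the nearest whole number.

Let the plane be z = a·E + b·N + c.
Q−P: 257a − 320b = 175.5;  R−P: 112a − 63b = 75.6.
Solving gives a = 0.66850730, b = −0.01154257.
Then c = 449.8 − a·494539 − b·5892542 = −262138.04.
At (494601, 5892335): z = 330644.4 − 68012.7 − 262138.04 = 493.6 m.

494 m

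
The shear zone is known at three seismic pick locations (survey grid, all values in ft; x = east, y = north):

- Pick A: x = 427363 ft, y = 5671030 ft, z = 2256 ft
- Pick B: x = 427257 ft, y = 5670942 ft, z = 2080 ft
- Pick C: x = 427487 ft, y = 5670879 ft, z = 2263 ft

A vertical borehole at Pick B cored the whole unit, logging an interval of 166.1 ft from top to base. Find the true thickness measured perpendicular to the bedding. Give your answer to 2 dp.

Two edge vectors: Pick A→Pick B = (-106, -88, -176), Pick A→Pick C = (124, -151, 7).
Normal n = (Pick A→Pick B) × (Pick A→Pick C) = (-27192, -21082, 26918).
So ∂z/∂x = −n_x/n_z = 1.01018 and ∂z/∂y = −n_y/n_z = 0.78319.
|∇z| = √(a²+b²) = 1.27822, so dip δ = arctan(1.27822) = 51.96°.
True thickness = vertical thickness × cos δ = 166.1 × cos 51.96° = 102.35 ft.

102.35 ft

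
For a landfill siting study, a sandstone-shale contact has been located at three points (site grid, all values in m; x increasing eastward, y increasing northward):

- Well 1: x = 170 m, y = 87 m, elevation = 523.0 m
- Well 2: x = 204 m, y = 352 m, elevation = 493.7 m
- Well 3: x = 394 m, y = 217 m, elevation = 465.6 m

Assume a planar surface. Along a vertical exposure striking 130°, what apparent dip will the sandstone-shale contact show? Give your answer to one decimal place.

6.0°

Two edge vectors: Well 1→Well 2 = (34, 265, -29.3), Well 1→Well 3 = (224, 130, -57.4).
Normal n = (Well 1→Well 2) × (Well 1→Well 3) = (-11402, -4611.6, -54940).
So ∂z/∂x = −n_x/n_z = −0.20754 and ∂z/∂y = −n_y/n_z = −0.08394.
Unit vector along 130° is (sin 130°, cos 130°) = (0.7660, -0.6428).
Slope in that direction = a·(0.7660) + b·(-0.6428) = −0.10503.
Apparent dip = arctan|0.10503| = 6.0° (true dip is 12.6°, so apparent ≤ true as expected).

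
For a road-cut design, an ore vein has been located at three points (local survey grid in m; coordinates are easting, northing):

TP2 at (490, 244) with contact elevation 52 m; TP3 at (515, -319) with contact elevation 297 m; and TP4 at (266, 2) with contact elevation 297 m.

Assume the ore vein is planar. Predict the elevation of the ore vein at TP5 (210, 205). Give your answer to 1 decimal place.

Two edge vectors: TP2→TP3 = (25, -563, 245), TP2→TP4 = (-224, -242, 245).
Normal n = (TP2→TP3) × (TP2→TP4) = (-78645, -61005, -132162).
So ∂z/∂easting = −n_x/n_z = −0.59507 and ∂z/∂northing = −n_y/n_z = −0.46159.
Intercept c from TP2: 52 + 291.58 + 112.63 = 456.21.
At (210, 205): z = −125.0 − 94.6 + 456.21 = 236.6 m.

236.6 m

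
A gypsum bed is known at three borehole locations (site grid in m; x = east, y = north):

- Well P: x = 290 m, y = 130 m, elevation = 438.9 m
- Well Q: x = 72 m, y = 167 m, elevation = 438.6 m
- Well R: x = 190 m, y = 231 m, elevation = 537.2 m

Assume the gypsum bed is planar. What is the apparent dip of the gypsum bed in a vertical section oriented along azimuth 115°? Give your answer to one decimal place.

17.4°

Let the plane be z = a·x + b·y + c.
Well Q−Well P: −218a + 37b = −0.3;  Well R−Well P: −100a + 101b = 98.3.
Solving gives a = 0.20021, b = 1.17149.
Unit vector along 115° is (sin 115°, cos 115°) = (0.9063, -0.4226).
Slope in that direction = a·(0.9063) + b·(-0.4226) = −0.31364.
Apparent dip = arctan|0.31364| = 17.4° (true dip is 49.9°, so apparent ≤ true as expected).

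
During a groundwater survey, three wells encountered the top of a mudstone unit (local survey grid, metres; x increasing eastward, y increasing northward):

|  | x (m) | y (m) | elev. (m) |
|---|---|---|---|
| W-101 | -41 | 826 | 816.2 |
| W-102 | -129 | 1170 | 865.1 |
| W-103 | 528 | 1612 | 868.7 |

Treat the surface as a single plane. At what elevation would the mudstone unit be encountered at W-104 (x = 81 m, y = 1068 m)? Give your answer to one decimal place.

836.5 m

Let the plane be z = a·x + b·y + c.
W-102−W-101: −88a + 344b = 48.9;  W-103−W-101: 569a + 786b = 52.5.
Solving gives a = −0.076916, b = 0.122475.
Then c = 816.2 − a·-41 − b·826 = 711.88.
At (81, 1068): z = −6.2 + 130.8 + 711.88 = 836.5 m.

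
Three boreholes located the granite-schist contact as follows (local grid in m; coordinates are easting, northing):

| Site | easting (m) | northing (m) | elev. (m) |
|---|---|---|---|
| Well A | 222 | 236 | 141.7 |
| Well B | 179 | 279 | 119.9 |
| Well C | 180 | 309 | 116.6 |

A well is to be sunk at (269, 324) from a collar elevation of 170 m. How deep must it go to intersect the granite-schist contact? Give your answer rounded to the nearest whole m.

21 m

Let the plane be z = a·easting + b·northing + c.
Well B−Well A: −43a + 43b = −21.8;  Well C−Well A: −42a + 73b = −25.1.
Solving gives a = 0.38417, b = −0.12281.
Then c = 141.7 − a·222 − b·236 = 85.40.
At (269, 324): z_contact = 103.3 − 39.8 + 85.40 = 148.9 m.
Depth below ground = 170 − 148.9 = 21 m.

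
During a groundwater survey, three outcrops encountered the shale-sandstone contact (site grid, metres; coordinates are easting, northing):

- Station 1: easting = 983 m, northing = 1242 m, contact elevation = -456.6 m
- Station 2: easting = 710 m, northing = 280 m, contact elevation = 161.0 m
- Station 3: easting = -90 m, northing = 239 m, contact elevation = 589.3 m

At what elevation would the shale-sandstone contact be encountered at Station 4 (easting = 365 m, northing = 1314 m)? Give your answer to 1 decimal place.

-177.3 m

Two edge vectors: Station 1→Station 2 = (-273, -962, 617.6), Station 1→Station 3 = (-1073, -1003, 1045.9).
Normal n = (Station 1→Station 2) × (Station 1→Station 3) = (-386703, -377154.1, -758407).
So ∂z/∂easting = −n_x/n_z = −0.509888 and ∂z/∂northing = −n_y/n_z = −0.497298.
Intercept c from Station 1: -456.6 + 501.22 + 617.64 = 662.26.
At (365, 1314): z = −186.1 − 653.4 + 662.26 = -177.3 m.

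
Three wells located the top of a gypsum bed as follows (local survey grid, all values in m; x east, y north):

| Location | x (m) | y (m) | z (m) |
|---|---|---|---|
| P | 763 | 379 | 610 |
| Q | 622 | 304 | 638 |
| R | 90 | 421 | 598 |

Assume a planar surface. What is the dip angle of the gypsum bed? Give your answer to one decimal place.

Let the plane be z = a·x + b·y + c.
Q−P: −141a − 75b = 28;  R−P: −673a + 42b = −12.
Solving gives a = −0.00489, b = −0.36413.
Gradient magnitude |∇z| = √(a² + b²) = √(0.00002 + 0.13259) = 0.36417.
True dip = arctan(0.36417) = 20.0°, dipping toward N (azimuth ≈ 001°).

20.0°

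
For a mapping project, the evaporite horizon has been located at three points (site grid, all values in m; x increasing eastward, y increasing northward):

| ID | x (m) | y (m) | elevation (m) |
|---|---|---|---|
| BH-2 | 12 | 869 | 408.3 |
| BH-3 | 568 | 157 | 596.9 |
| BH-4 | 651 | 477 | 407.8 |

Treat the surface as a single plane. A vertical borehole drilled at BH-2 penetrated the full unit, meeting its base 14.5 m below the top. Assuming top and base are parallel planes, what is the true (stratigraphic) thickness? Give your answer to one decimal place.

Let the plane be z = a·x + b·y + c.
BH-3−BH-2: 556a − 712b = 188.6;  BH-4−BH-2: 639a − 392b = −0.5.
Solving gives a = −0.31343, b = −0.50964.
|∇z| = √(a²+b²) = 0.59831, so dip δ = arctan(0.59831) = 30.89°.
True thickness = vertical thickness × cos δ = 14.5 × cos 30.89° = 12.4 m.

12.4 m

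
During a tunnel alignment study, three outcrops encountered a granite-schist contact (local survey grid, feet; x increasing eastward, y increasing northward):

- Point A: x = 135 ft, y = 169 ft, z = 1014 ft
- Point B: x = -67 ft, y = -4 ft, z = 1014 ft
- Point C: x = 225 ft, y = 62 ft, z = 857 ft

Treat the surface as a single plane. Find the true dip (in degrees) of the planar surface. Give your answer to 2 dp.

Two edge vectors: Point A→Point B = (-202, -173, 0), Point A→Point C = (90, -107, -157).
Normal n = (Point A→Point B) × (Point A→Point C) = (27161, -31714, 37184).
So ∂z/∂x = −n_x/n_z = −0.73045 and ∂z/∂y = −n_y/n_z = 0.85289.
Gradient magnitude |∇z| = √(a² + b²) = √(0.53356 + 0.72743) = 1.12293.
True dip = arctan(1.12293) = 48.31°, dipping toward SE (azimuth ≈ 139°).

48.31°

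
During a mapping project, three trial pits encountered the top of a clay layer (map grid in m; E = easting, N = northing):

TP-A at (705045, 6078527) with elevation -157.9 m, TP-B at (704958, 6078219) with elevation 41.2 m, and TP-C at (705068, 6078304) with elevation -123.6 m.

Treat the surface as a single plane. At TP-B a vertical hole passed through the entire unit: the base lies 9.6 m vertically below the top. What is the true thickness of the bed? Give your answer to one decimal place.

5.8 m

Two edge vectors: TP-A→TP-B = (-87, -308, 199.1), TP-A→TP-C = (23, -223, 34.3).
Normal n = (TP-A→TP-B) × (TP-A→TP-C) = (33834.9, 7563.4, 26485).
So ∂z/∂E = −n_x/n_z = −1.27751 and ∂z/∂N = −n_y/n_z = −0.28557.
|∇z| = √(a²+b²) = 1.30904, so dip δ = arctan(1.30904) = 52.62°.
True thickness = vertical thickness × cos δ = 9.6 × cos 52.62° = 5.8 m.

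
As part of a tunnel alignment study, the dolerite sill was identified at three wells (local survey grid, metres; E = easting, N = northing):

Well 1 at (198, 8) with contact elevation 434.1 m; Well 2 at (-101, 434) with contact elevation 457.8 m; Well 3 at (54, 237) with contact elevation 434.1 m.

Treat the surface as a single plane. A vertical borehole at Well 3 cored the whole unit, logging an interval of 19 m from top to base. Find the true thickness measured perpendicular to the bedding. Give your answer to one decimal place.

14.1 m

Two edge vectors: Well 1→Well 2 = (-299, 426, 23.7), Well 1→Well 3 = (-144, 229, 0).
Normal n = (Well 1→Well 2) × (Well 1→Well 3) = (-5427.3, -3412.8, -7127).
So ∂z/∂E = −n_x/n_z = −0.76151 and ∂z/∂N = −n_y/n_z = −0.47886.
|∇z| = √(a²+b²) = 0.89956, so dip δ = arctan(0.89956) = 41.97°.
True thickness = vertical thickness × cos δ = 19 × cos 41.97° = 14.1 m.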